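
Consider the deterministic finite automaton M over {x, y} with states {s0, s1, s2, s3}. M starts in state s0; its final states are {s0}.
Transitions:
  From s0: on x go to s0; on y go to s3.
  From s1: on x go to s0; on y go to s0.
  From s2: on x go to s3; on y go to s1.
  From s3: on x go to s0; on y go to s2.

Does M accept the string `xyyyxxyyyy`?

accepted

s0 --x--> s0
s0 --y--> s3
s3 --y--> s2
s2 --y--> s1
s1 --x--> s0
s0 --x--> s0
s0 --y--> s3
s3 --y--> s2
s2 --y--> s1
s1 --y--> s0
End in state s0, which is an accepting state.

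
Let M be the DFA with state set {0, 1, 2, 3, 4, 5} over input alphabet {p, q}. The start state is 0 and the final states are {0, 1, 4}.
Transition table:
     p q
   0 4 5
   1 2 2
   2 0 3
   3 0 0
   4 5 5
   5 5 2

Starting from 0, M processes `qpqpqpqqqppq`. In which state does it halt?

0 --q--> 5
5 --p--> 5
5 --q--> 2
2 --p--> 0
0 --q--> 5
5 --p--> 5
5 --q--> 2
2 --q--> 3
3 --q--> 0
0 --p--> 4
4 --p--> 5
5 --q--> 2

2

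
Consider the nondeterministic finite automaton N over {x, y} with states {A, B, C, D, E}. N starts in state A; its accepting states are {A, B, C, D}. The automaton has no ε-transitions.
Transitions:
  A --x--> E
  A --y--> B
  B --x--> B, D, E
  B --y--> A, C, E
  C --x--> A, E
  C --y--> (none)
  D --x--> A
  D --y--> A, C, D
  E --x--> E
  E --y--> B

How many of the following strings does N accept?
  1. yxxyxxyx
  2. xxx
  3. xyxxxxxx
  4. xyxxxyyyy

3

yxxyxxyx: accepted
xxx: rejected
xyxxxxxx: accepted
xyxxxyyyy: accepted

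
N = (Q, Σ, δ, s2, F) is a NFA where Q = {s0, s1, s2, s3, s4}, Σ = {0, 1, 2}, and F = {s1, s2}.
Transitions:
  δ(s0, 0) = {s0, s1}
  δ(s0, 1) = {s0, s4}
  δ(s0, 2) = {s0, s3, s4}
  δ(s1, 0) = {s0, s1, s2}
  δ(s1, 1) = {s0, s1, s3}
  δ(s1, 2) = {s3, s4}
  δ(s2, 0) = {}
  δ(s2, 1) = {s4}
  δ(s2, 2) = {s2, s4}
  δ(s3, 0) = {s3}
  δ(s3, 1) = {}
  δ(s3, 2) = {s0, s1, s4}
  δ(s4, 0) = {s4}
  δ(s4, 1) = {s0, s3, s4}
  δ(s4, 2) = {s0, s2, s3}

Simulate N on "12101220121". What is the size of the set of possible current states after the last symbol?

Start: {s2}
read 1: {s4}
read 2: {s0, s2, s3}
read 1: {s0, s4}
read 0: {s0, s1, s4}
read 1: {s0, s1, s3, s4}
read 2: {s0, s1, s2, s3, s4}
read 2: {s0, s1, s2, s3, s4}
read 0: {s0, s1, s2, s3, s4}
read 1: {s0, s1, s3, s4}
read 2: {s0, s1, s2, s3, s4}
read 1: {s0, s1, s3, s4}
Final reachable set {s0, s1, s3, s4} has 4 states.

4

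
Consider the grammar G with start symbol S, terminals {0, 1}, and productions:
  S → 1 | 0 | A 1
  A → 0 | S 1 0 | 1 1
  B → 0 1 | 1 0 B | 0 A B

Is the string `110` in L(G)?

no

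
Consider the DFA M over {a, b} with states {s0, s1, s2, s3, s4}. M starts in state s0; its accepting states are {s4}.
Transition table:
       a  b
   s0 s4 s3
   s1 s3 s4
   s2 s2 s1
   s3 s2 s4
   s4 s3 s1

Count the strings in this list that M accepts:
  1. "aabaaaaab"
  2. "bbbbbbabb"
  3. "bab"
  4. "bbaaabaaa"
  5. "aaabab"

"aabaaaaab": rejected
"bbbbbbabb": rejected
"bab": rejected
"bbaaabaaa": rejected
"aaabab": accepted

1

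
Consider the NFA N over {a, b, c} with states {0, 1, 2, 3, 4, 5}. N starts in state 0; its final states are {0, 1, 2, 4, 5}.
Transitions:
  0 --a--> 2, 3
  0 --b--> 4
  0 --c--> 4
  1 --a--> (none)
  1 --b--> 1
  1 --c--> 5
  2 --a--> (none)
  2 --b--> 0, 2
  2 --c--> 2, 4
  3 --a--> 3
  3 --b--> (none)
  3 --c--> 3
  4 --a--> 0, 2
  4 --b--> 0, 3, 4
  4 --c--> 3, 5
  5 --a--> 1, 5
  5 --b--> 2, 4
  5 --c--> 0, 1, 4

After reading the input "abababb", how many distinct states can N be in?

3

Start: {0}
read a: {2, 3}
read b: {0, 2}
read a: {2, 3}
read b: {0, 2}
read a: {2, 3}
read b: {0, 2}
read b: {0, 2, 4}
Final reachable set {0, 2, 4} has 3 states.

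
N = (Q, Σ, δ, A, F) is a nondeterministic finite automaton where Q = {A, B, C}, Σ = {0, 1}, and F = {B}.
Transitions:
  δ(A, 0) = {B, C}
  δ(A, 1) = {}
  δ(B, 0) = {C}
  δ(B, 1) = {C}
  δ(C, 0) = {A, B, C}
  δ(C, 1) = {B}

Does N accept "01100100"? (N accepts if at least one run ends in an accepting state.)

Start: {A}
read 0: {B, C}
read 1: {B, C}
read 1: {B, C}
read 0: {A, B, C}
read 0: {A, B, C}
read 1: {B, C}
read 0: {A, B, C}
read 0: {A, B, C}
Reachable ∩ accepting = {B} — nonempty.

accepted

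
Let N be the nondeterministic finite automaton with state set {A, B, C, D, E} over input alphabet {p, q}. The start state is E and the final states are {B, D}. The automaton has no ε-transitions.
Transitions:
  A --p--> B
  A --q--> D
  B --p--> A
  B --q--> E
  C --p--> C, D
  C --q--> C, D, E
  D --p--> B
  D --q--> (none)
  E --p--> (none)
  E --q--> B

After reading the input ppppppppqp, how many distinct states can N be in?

Start: {E}
read p: {}
The reachable set is empty and stays empty for the remaining 9 symbols.
Final reachable set {} has 0 states.

0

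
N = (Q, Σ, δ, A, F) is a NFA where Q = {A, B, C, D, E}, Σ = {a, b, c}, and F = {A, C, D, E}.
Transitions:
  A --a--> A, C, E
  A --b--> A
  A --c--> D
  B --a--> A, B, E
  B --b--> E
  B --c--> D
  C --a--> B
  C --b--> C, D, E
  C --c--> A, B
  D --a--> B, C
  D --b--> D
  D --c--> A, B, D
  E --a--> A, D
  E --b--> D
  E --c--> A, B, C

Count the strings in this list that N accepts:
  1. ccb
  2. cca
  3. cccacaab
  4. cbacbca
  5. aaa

ccb: accepted
cca: accepted
cccacaab: accepted
cbacbca: accepted
aaa: accepted

5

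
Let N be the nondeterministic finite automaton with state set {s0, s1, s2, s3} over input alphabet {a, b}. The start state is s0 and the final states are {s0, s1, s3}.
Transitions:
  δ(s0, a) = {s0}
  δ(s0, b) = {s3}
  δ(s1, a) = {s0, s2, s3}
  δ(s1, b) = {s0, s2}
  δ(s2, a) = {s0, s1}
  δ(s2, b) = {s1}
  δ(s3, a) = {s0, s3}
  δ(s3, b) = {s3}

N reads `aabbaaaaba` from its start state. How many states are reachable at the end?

2

Start: {s0}
read a: {s0}
read a: {s0}
read b: {s3}
read b: {s3}
read a: {s0, s3}
read a: {s0, s3}
read a: {s0, s3}
read a: {s0, s3}
read b: {s3}
read a: {s0, s3}
Final reachable set {s0, s3} has 2 states.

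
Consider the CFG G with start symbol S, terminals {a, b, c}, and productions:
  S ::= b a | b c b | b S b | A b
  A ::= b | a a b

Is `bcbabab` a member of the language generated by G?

no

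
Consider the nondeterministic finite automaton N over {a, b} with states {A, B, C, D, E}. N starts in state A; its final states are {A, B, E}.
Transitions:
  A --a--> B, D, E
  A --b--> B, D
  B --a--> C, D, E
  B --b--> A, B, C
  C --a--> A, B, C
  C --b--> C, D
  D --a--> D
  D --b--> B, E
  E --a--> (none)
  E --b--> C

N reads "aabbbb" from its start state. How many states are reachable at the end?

Start: {A}
read a: {B, D, E}
read a: {C, D, E}
read b: {B, C, D, E}
read b: {A, B, C, D, E}
read b: {A, B, C, D, E}
read b: {A, B, C, D, E}
Final reachable set {A, B, C, D, E} has 5 states.

5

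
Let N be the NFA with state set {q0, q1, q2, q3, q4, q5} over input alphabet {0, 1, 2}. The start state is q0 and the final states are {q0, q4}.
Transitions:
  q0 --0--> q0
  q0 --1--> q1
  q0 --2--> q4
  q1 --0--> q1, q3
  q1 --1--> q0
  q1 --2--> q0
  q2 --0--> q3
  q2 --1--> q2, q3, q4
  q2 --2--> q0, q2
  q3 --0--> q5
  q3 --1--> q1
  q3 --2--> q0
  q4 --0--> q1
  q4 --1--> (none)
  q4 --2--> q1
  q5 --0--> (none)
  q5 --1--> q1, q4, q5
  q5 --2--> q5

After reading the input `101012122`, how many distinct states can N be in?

Start: {q0}
read 1: {q1}
read 0: {q1, q3}
read 1: {q0, q1}
read 0: {q0, q1, q3}
read 1: {q0, q1}
read 2: {q0, q4}
read 1: {q1}
read 2: {q0}
read 2: {q4}
Final reachable set {q4} has 1 state.

1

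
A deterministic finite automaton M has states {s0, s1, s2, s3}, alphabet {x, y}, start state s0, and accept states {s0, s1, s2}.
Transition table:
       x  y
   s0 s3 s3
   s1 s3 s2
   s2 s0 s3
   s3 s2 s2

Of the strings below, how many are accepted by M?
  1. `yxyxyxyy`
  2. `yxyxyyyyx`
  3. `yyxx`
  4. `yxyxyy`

`yxyxyxyy`: accepted
`yxyxyyyyx`: accepted
`yyxx`: rejected
`yxyxyy`: accepted

3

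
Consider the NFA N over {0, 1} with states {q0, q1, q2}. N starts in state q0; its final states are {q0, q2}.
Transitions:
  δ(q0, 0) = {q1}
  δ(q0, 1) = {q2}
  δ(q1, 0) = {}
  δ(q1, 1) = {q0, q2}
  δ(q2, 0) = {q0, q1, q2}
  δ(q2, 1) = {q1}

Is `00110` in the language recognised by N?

rejected

Start: {q0}
read 0: {q1}
read 0: {}
The reachable set is empty and stays empty for the remaining 3 symbols.
Reachable ∩ accepting = {} — empty.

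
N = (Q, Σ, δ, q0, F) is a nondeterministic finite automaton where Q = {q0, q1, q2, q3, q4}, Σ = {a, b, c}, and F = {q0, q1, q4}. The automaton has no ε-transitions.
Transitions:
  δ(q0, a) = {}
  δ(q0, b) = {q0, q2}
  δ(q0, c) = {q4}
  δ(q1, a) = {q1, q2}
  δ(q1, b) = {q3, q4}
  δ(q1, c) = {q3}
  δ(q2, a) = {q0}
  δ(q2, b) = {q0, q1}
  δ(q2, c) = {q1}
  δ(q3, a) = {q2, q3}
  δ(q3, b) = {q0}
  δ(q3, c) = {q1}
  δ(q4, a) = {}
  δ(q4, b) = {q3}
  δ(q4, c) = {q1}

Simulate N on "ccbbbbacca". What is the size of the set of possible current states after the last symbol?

Start: {q0}
read c: {q4}
read c: {q1}
read b: {q3, q4}
read b: {q0, q3}
read b: {q0, q2}
read b: {q0, q1, q2}
read a: {q0, q1, q2}
read c: {q1, q3, q4}
read c: {q1, q3}
read a: {q1, q2, q3}
Final reachable set {q1, q2, q3} has 3 states.

3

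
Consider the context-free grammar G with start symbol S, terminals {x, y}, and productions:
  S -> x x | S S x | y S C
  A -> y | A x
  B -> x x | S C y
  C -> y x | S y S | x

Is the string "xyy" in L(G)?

no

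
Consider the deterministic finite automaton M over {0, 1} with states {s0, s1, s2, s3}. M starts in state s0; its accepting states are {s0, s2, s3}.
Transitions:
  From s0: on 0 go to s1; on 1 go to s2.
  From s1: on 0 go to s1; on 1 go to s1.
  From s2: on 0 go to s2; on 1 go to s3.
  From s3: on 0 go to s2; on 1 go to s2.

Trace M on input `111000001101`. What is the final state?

s0 --1--> s2
s2 --1--> s3
s3 --1--> s2
s2 --0--> s2
s2 --0--> s2
s2 --0--> s2
s2 --0--> s2
s2 --0--> s2
s2 --1--> s3
s3 --1--> s2
s2 --0--> s2
s2 --1--> s3

s3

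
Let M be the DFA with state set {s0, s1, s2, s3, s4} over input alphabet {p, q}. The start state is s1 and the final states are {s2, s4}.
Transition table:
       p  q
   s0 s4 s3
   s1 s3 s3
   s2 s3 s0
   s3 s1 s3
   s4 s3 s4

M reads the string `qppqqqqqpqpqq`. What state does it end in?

s3

s1 --q--> s3
s3 --p--> s1
s1 --p--> s3
s3 --q--> s3
s3 --q--> s3
s3 --q--> s3
s3 --q--> s3
s3 --q--> s3
s3 --p--> s1
s1 --q--> s3
s3 --p--> s1
s1 --q--> s3
s3 --q--> s3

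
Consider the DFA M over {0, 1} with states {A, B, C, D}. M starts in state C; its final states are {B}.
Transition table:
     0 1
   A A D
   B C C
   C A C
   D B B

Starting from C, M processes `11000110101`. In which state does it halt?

D

C --1--> C
C --1--> C
C --0--> A
A --0--> A
A --0--> A
A --1--> D
D --1--> B
B --0--> C
C --1--> C
C --0--> A
A --1--> D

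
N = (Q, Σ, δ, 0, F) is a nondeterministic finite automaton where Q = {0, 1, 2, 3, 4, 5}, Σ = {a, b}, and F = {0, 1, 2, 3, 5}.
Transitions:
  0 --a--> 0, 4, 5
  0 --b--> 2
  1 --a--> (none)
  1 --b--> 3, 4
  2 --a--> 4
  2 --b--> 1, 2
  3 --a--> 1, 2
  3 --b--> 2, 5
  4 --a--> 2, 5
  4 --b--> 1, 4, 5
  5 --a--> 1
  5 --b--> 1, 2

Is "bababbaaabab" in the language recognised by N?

Start: {0}
read b: {2}
read a: {4}
read b: {1, 4, 5}
read a: {1, 2, 5}
read b: {1, 2, 3, 4}
read b: {1, 2, 3, 4, 5}
read a: {1, 2, 4, 5}
read a: {1, 2, 4, 5}
read a: {1, 2, 4, 5}
read b: {1, 2, 3, 4, 5}
read a: {1, 2, 4, 5}
read b: {1, 2, 3, 4, 5}
Reachable ∩ accepting = {1, 2, 3, 5} — nonempty.

accepted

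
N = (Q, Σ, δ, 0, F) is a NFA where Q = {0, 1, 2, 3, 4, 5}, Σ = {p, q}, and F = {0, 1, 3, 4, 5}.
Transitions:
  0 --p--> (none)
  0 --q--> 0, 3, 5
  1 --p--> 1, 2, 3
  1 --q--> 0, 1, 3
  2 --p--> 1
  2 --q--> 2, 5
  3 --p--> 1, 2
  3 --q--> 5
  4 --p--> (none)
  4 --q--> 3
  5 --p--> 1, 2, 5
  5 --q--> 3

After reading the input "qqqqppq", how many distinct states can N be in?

5

Start: {0}
read q: {0, 3, 5}
read q: {0, 3, 5}
read q: {0, 3, 5}
read q: {0, 3, 5}
read p: {1, 2, 5}
read p: {1, 2, 3, 5}
read q: {0, 1, 2, 3, 5}
Final reachable set {0, 1, 2, 3, 5} has 5 states.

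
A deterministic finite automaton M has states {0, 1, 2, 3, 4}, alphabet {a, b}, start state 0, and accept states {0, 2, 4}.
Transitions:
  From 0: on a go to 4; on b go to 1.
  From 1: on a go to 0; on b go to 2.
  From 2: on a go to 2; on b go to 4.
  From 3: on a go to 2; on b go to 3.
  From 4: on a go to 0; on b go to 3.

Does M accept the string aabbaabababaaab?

0 --a--> 4
4 --a--> 0
0 --b--> 1
1 --b--> 2
2 --a--> 2
2 --a--> 2
2 --b--> 4
4 --a--> 0
0 --b--> 1
1 --a--> 0
0 --b--> 1
1 --a--> 0
0 --a--> 4
4 --a--> 0
0 --b--> 1
End in state 1, which is not an accepting state.

rejected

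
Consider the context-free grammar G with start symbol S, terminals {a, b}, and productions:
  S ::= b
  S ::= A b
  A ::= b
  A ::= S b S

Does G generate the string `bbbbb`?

yes

S ⇒ Ab ⇒ SbSb ⇒ bbSb ⇒ bbAbb ⇒ bbbbb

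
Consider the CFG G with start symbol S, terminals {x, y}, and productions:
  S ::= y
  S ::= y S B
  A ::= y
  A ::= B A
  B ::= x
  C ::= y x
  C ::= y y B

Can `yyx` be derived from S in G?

yes

S ⇒ ySB ⇒ yyB ⇒ yyx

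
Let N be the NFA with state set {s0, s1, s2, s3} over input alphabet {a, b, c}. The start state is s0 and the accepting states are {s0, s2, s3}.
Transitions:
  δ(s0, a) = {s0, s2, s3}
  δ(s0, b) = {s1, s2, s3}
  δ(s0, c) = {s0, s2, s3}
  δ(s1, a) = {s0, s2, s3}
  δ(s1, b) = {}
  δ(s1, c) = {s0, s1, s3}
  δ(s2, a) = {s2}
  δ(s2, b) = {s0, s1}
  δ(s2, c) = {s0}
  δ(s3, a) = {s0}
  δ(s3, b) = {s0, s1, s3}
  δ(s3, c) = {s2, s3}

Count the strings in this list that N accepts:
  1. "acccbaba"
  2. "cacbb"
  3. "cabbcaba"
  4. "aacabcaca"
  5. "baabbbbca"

"acccbaba": accepted
"cacbb": accepted
"cabbcaba": accepted
"aacabcaca": accepted
"baabbbbca": accepted

5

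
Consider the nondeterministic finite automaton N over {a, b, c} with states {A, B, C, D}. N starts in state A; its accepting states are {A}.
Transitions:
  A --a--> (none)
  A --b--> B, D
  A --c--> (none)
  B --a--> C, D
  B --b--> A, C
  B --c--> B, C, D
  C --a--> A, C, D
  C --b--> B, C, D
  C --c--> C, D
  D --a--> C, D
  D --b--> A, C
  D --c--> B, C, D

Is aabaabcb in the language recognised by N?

Start: {A}
read a: {}
The reachable set is empty and stays empty for the remaining 7 symbols.
Reachable ∩ accepting = {} — empty.

rejected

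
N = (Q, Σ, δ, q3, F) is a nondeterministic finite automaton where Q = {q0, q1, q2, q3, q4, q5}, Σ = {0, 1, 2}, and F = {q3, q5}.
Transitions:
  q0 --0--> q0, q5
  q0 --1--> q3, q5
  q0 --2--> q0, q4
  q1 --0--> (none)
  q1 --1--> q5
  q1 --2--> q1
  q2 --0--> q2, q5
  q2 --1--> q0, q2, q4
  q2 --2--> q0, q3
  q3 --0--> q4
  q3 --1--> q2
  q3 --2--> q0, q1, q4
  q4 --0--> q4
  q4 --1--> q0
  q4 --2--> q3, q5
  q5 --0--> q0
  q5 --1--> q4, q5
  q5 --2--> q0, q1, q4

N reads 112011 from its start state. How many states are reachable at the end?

5

Start: {q3}
read 1: {q2}
read 1: {q0, q2, q4}
read 2: {q0, q3, q4, q5}
read 0: {q0, q4, q5}
read 1: {q0, q3, q4, q5}
read 1: {q0, q2, q3, q4, q5}
Final reachable set {q0, q2, q3, q4, q5} has 5 states.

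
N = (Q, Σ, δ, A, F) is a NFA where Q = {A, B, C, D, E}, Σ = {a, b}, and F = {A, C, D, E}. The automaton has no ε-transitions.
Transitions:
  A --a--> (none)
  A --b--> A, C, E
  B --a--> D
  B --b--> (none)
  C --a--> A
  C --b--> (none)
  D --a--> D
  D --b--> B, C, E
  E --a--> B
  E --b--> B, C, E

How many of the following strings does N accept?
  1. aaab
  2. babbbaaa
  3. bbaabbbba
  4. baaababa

aaab: rejected
babbbaaa: accepted
bbaabbbba: accepted
baaababa: accepted

3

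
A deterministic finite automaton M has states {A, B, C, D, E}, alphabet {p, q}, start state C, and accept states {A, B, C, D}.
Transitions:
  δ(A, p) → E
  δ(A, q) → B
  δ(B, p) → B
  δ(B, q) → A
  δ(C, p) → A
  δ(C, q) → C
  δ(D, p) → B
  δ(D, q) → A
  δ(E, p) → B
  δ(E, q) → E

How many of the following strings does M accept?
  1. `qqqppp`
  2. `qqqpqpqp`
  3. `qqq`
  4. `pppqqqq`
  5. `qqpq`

`qqqppp`: accepted
`qqqpqpqp`: rejected
`qqq`: accepted
`pppqqqq`: accepted
`qqpq`: accepted

4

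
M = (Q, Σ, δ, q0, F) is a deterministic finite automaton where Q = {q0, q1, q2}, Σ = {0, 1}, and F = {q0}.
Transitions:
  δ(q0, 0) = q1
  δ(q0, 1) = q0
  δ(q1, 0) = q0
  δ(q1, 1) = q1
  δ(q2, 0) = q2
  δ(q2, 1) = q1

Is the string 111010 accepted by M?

accepted

q0 --1--> q0
q0 --1--> q0
q0 --1--> q0
q0 --0--> q1
q1 --1--> q1
q1 --0--> q0
End in state q0, which is an accepting state.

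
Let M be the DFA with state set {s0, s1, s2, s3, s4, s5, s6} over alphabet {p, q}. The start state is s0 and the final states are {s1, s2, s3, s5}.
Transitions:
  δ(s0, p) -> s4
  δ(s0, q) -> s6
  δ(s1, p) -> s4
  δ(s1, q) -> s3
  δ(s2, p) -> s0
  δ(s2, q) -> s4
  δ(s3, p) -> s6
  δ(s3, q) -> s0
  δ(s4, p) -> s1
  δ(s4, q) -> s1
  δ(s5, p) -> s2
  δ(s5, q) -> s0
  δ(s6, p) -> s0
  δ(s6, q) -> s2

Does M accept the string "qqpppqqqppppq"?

s0 --q--> s6
s6 --q--> s2
s2 --p--> s0
s0 --p--> s4
s4 --p--> s1
s1 --q--> s3
s3 --q--> s0
s0 --q--> s6
s6 --p--> s0
s0 --p--> s4
s4 --p--> s1
s1 --p--> s4
s4 --q--> s1
End in state s1, which is an accepting state.

accepted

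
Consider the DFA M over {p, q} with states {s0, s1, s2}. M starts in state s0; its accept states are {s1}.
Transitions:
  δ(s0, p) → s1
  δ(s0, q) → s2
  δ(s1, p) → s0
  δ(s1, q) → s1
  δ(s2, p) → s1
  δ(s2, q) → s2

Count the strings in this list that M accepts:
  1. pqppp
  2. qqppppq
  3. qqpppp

pqppp: rejected
qqppppq: rejected
qqpppp: rejected

0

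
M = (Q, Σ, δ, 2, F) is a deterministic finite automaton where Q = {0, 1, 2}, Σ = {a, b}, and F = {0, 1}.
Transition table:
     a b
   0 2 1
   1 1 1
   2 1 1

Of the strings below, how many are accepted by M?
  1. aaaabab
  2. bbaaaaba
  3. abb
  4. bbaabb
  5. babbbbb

aaaabab: accepted
bbaaaaba: accepted
abb: accepted
bbaabb: accepted
babbbbb: accepted

5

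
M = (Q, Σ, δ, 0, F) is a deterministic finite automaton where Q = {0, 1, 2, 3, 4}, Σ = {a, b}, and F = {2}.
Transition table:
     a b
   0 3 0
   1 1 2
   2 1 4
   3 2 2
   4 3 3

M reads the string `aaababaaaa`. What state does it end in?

0 --a--> 3
3 --a--> 2
2 --a--> 1
1 --b--> 2
2 --a--> 1
1 --b--> 2
2 --a--> 1
1 --a--> 1
1 --a--> 1
1 --a--> 1

1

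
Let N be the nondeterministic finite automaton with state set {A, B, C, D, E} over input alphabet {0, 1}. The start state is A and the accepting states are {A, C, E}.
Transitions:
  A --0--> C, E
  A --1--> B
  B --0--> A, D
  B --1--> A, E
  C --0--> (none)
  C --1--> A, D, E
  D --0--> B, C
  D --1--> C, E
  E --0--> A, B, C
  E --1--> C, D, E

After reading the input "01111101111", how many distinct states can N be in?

Start: {A}
read 0: {C, E}
read 1: {A, C, D, E}
read 1: {A, B, C, D, E}
read 1: {A, B, C, D, E}
read 1: {A, B, C, D, E}
read 1: {A, B, C, D, E}
read 0: {A, B, C, D, E}
read 1: {A, B, C, D, E}
read 1: {A, B, C, D, E}
read 1: {A, B, C, D, E}
read 1: {A, B, C, D, E}
Final reachable set {A, B, C, D, E} has 5 states.

5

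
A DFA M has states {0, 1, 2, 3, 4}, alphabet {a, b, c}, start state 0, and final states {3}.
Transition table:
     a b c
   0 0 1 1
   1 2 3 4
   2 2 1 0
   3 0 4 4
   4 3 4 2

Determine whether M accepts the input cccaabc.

0 --c--> 1
1 --c--> 4
4 --c--> 2
2 --a--> 2
2 --a--> 2
2 --b--> 1
1 --c--> 4
End in state 4, which is not an accepting state.

rejected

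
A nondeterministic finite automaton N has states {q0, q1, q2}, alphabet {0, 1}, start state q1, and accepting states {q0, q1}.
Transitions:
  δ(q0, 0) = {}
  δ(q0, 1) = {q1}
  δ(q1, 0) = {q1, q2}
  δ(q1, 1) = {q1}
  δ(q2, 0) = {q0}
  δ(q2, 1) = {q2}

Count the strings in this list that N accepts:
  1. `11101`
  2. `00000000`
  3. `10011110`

3

`11101`: accepted
`00000000`: accepted
`10011110`: accepted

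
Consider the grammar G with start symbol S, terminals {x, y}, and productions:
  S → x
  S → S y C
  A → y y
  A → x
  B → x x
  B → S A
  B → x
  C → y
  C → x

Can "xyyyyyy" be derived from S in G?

S ⇒ SyC ⇒ SyCyC ⇒ SyCyCyC ⇒ xyCyCyC ⇒ xyyyCyC ⇒ xyyyyyC ⇒ xyyyyyy

yes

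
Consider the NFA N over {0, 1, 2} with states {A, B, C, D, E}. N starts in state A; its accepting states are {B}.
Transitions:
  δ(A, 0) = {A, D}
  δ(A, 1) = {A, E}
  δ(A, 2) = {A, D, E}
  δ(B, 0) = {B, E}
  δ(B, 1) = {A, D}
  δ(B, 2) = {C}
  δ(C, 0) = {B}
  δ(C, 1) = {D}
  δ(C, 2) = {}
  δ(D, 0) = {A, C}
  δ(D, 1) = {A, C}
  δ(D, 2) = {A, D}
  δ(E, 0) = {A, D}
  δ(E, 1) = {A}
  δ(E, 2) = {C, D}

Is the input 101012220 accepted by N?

accepted

Start: {A}
read 1: {A, E}
read 0: {A, D}
read 1: {A, C, E}
read 0: {A, B, D}
read 1: {A, C, D, E}
read 2: {A, C, D, E}
read 2: {A, C, D, E}
read 2: {A, C, D, E}
read 0: {A, B, C, D}
Reachable ∩ accepting = {B} — nonempty.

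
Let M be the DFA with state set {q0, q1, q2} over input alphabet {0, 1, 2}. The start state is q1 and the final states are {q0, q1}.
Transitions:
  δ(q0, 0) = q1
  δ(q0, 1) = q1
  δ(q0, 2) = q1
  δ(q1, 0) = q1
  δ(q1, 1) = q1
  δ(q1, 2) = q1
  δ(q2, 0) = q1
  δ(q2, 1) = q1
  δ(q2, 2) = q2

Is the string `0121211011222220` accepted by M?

q1 --0--> q1
q1 --1--> q1
q1 --2--> q1
q1 --1--> q1
q1 --2--> q1
q1 --1--> q1
q1 --1--> q1
q1 --0--> q1
q1 --1--> q1
q1 --1--> q1
q1 --2--> q1
q1 --2--> q1
q1 --2--> q1
q1 --2--> q1
q1 --2--> q1
q1 --0--> q1
End in state q1, which is an accepting state.

accepted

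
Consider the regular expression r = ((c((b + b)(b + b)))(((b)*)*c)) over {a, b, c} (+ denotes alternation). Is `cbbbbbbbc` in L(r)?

Split as cbb·bbbbbc: (c((b+b)(b+b))) matches cbb and (((b)*)*c) matches bbbbbc.

yes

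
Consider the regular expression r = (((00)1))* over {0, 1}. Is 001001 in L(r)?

yes

Split into 2 pieces 001 · 001; each matches ((00)1).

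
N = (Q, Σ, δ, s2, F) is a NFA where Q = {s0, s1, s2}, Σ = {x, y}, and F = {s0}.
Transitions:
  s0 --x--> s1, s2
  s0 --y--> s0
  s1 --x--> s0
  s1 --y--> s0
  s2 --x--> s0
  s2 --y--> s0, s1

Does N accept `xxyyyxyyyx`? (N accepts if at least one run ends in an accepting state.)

rejected

Start: {s2}
read x: {s0}
read x: {s1, s2}
read y: {s0, s1}
read y: {s0}
read y: {s0}
read x: {s1, s2}
read y: {s0, s1}
read y: {s0}
read y: {s0}
read x: {s1, s2}
Reachable ∩ accepting = {} — empty.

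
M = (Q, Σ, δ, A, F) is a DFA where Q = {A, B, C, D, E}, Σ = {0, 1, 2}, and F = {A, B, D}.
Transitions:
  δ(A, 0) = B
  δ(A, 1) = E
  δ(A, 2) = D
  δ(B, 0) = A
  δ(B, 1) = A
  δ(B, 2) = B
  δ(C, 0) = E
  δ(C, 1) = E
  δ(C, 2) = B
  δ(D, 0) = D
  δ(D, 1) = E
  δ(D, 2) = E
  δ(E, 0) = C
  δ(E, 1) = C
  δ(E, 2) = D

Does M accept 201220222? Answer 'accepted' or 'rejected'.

accepted

A --2--> D
D --0--> D
D --1--> E
E --2--> D
D --2--> E
E --0--> C
C --2--> B
B --2--> B
B --2--> B
End in state B, which is an accepting state.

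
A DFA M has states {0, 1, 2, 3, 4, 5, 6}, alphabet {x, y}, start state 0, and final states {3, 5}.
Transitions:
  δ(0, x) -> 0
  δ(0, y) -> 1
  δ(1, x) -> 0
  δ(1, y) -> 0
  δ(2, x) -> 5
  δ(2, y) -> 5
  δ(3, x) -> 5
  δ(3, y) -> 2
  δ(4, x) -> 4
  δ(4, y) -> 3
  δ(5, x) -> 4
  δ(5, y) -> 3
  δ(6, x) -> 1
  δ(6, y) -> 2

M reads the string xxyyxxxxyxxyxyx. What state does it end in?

0

0 --x--> 0
0 --x--> 0
0 --y--> 1
1 --y--> 0
0 --x--> 0
0 --x--> 0
0 --x--> 0
0 --x--> 0
0 --y--> 1
1 --x--> 0
0 --x--> 0
0 --y--> 1
1 --x--> 0
0 --y--> 1
1 --x--> 0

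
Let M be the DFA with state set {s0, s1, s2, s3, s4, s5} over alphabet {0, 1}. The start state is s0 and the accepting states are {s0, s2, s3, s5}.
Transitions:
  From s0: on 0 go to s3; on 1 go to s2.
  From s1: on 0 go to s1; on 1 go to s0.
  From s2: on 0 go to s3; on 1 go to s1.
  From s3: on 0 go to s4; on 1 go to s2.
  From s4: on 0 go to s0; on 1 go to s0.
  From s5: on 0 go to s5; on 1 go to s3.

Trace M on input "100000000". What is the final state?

s0 --1--> s2
s2 --0--> s3
s3 --0--> s4
s4 --0--> s0
s0 --0--> s3
s3 --0--> s4
s4 --0--> s0
s0 --0--> s3
s3 --0--> s4

s4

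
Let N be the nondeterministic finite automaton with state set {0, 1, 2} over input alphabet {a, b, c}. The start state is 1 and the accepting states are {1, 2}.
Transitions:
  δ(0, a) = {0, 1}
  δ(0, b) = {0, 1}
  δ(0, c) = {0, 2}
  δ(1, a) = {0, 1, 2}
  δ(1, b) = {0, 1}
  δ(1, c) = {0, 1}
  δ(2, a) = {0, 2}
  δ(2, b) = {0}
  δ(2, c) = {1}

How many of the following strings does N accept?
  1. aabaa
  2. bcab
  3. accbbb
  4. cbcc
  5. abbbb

5

aabaa: accepted
bcab: accepted
accbbb: accepted
cbcc: accepted
abbbb: accepted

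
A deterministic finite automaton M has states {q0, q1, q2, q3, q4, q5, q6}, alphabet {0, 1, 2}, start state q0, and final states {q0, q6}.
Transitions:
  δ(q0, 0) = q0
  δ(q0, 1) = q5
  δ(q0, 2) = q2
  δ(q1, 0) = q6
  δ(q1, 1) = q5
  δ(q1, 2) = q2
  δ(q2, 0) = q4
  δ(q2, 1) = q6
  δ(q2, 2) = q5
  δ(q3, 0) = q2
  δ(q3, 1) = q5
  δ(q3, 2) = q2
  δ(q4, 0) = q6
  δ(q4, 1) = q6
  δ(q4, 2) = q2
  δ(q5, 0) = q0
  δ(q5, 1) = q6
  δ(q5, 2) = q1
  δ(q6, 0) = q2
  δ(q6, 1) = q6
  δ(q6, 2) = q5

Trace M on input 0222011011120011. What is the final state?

q6

q0 --0--> q0
q0 --2--> q2
q2 --2--> q5
q5 --2--> q1
q1 --0--> q6
q6 --1--> q6
q6 --1--> q6
q6 --0--> q2
q2 --1--> q6
q6 --1--> q6
q6 --1--> q6
q6 --2--> q5
q5 --0--> q0
q0 --0--> q0
q0 --1--> q5
q5 --1--> q6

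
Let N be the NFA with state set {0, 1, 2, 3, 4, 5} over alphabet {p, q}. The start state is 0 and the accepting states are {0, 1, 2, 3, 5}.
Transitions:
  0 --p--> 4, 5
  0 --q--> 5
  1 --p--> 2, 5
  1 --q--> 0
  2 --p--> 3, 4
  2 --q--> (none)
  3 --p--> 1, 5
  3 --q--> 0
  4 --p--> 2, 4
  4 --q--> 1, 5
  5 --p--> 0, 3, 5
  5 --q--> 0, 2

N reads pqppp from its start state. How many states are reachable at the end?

Start: {0}
read p: {4, 5}
read q: {0, 1, 2, 5}
read p: {0, 2, 3, 4, 5}
read p: {0, 1, 2, 3, 4, 5}
read p: {0, 1, 2, 3, 4, 5}
Final reachable set {0, 1, 2, 3, 4, 5} has 6 states.

6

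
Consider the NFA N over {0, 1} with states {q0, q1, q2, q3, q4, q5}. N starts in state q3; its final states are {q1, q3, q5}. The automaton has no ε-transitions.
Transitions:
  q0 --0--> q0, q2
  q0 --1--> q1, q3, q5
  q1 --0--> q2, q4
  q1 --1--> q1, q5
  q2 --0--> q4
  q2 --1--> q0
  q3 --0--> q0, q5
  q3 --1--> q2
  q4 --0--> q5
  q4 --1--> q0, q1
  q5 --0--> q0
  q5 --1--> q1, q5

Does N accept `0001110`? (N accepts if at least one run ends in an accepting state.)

Start: {q3}
read 0: {q0, q5}
read 0: {q0, q2}
read 0: {q0, q2, q4}
read 1: {q0, q1, q3, q5}
read 1: {q1, q2, q3, q5}
read 1: {q0, q1, q2, q5}
read 0: {q0, q2, q4}
Reachable ∩ accepting = {} — empty.

rejected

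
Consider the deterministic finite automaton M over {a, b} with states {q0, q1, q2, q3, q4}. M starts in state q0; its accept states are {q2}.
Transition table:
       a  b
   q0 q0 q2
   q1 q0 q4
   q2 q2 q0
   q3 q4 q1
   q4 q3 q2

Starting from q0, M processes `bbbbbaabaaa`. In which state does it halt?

q0 --b--> q2
q2 --b--> q0
q0 --b--> q2
q2 --b--> q0
q0 --b--> q2
q2 --a--> q2
q2 --a--> q2
q2 --b--> q0
q0 --a--> q0
q0 --a--> q0
q0 --a--> q0

q0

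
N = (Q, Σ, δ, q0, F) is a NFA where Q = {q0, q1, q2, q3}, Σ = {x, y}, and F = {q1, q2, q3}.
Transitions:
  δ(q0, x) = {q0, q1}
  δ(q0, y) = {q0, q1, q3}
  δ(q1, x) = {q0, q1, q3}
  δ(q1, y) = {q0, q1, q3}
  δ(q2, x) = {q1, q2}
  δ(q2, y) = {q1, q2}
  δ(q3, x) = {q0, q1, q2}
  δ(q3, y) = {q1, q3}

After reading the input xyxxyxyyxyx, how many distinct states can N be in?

4

Start: {q0}
read x: {q0, q1}
read y: {q0, q1, q3}
read x: {q0, q1, q2, q3}
read x: {q0, q1, q2, q3}
read y: {q0, q1, q2, q3}
read x: {q0, q1, q2, q3}
read y: {q0, q1, q2, q3}
read y: {q0, q1, q2, q3}
read x: {q0, q1, q2, q3}
read y: {q0, q1, q2, q3}
read x: {q0, q1, q2, q3}
Final reachable set {q0, q1, q2, q3} has 4 states.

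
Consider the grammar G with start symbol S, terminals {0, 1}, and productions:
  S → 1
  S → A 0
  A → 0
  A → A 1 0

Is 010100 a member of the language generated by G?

yes

S ⇒ A0 ⇒ A100 ⇒ A10100 ⇒ 010100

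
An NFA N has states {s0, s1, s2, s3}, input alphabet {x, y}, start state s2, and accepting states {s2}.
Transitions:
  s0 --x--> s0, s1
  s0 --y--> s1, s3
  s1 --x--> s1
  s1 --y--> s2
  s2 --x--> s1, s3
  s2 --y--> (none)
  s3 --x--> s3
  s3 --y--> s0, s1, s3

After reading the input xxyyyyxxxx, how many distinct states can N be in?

Start: {s2}
read x: {s1, s3}
read x: {s1, s3}
read y: {s0, s1, s2, s3}
read y: {s0, s1, s2, s3}
read y: {s0, s1, s2, s3}
read y: {s0, s1, s2, s3}
read x: {s0, s1, s3}
read x: {s0, s1, s3}
read x: {s0, s1, s3}
read x: {s0, s1, s3}
Final reachable set {s0, s1, s3} has 3 states.

3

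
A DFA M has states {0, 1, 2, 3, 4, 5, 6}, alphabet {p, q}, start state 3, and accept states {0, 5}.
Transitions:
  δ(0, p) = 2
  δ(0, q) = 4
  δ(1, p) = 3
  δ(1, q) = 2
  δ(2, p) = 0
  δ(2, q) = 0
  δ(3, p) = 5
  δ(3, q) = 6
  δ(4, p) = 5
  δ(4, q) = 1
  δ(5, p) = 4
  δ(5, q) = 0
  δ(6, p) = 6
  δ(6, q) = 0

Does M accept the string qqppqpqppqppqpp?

3 --q--> 6
6 --q--> 0
0 --p--> 2
2 --p--> 0
0 --q--> 4
4 --p--> 5
5 --q--> 0
0 --p--> 2
2 --p--> 0
0 --q--> 4
4 --p--> 5
5 --p--> 4
4 --q--> 1
1 --p--> 3
3 --p--> 5
End in state 5, which is an accepting state.

accepted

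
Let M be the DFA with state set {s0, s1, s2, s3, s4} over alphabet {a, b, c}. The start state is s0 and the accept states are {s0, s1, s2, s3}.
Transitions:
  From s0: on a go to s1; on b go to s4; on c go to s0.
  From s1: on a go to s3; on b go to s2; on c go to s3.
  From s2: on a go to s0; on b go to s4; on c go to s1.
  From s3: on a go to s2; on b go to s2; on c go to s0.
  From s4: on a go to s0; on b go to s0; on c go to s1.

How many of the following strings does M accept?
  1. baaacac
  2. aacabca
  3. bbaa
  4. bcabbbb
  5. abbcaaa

4

baaacac: accepted
aacabca: accepted
bbaa: accepted
bcabbbb: rejected
abbcaaa: accepted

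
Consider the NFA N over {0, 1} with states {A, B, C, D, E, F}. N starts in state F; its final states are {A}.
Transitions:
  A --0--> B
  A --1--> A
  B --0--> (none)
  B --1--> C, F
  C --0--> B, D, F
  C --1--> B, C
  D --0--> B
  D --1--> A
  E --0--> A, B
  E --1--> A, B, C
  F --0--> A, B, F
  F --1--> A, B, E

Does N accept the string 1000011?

rejected

Start: {F}
read 1: {A, B, E}
read 0: {A, B}
read 0: {B}
read 0: {}
The reachable set is empty and stays empty for the remaining 3 symbols.
Reachable ∩ accepting = {} — empty.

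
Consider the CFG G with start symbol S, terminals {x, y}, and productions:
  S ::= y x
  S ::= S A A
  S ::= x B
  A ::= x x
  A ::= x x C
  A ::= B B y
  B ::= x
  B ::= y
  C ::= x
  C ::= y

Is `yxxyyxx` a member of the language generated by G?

yes

S ⇒ SAA ⇒ yxAA ⇒ yxBByA ⇒ yxxByA ⇒ yxxyyA ⇒ yxxyyxx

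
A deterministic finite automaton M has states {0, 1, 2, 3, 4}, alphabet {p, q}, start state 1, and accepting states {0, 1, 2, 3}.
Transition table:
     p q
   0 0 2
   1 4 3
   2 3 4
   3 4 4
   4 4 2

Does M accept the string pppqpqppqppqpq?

1 --p--> 4
4 --p--> 4
4 --p--> 4
4 --q--> 2
2 --p--> 3
3 --q--> 4
4 --p--> 4
4 --p--> 4
4 --q--> 2
2 --p--> 3
3 --p--> 4
4 --q--> 2
2 --p--> 3
3 --q--> 4
End in state 4, which is not an accepting state.

rejected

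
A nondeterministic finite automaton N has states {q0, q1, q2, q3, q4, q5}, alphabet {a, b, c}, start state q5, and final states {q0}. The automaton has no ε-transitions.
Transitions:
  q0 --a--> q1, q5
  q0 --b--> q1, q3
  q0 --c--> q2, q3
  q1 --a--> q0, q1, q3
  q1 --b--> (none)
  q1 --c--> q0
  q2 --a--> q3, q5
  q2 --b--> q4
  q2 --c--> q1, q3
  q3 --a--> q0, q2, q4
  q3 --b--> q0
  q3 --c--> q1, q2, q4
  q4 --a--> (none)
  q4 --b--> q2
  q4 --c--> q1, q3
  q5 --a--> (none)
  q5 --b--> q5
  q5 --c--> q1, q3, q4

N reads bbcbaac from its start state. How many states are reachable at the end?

Start: {q5}
read b: {q5}
read b: {q5}
read c: {q1, q3, q4}
read b: {q0, q2}
read a: {q1, q3, q5}
read a: {q0, q1, q2, q3, q4}
read c: {q0, q1, q2, q3, q4}
Final reachable set {q0, q1, q2, q3, q4} has 5 states.

5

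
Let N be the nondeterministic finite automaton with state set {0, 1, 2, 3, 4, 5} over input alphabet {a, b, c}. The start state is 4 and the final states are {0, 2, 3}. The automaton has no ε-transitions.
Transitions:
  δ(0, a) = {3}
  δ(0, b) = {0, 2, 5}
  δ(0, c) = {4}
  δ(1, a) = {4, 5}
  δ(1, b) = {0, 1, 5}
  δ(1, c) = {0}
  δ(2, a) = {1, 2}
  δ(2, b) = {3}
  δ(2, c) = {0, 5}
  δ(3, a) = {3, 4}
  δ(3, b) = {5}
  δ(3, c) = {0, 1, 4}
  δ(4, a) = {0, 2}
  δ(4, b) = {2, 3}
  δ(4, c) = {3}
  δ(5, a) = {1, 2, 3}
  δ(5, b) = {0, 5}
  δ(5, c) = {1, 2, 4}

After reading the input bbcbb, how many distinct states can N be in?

5

Start: {4}
read b: {2, 3}
read b: {3, 5}
read c: {0, 1, 2, 4}
read b: {0, 1, 2, 3, 5}
read b: {0, 1, 2, 3, 5}
Final reachable set {0, 1, 2, 3, 5} has 5 states.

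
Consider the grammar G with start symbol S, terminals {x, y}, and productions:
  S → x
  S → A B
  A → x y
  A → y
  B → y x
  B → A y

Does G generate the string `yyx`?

yes

S ⇒ AB ⇒ yB ⇒ yyx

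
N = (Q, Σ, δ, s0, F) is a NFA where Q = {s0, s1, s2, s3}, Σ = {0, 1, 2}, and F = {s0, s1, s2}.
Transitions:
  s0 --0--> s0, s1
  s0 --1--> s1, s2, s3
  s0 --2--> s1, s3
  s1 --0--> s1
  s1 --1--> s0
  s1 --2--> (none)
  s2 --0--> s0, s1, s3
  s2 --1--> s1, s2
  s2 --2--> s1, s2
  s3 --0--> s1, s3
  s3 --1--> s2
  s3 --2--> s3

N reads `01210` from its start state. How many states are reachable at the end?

Start: {s0}
read 0: {s0, s1}
read 1: {s0, s1, s2, s3}
read 2: {s1, s2, s3}
read 1: {s0, s1, s2}
read 0: {s0, s1, s3}
Final reachable set {s0, s1, s3} has 3 states.

3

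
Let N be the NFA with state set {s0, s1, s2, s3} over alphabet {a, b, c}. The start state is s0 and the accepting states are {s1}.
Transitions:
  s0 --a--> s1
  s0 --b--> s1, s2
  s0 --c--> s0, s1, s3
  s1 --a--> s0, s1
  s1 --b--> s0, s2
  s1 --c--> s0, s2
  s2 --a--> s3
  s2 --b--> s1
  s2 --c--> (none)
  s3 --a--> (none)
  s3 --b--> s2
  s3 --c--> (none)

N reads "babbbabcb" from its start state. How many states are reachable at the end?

3

Start: {s0}
read b: {s1, s2}
read a: {s0, s1, s3}
read b: {s0, s1, s2}
read b: {s0, s1, s2}
read b: {s0, s1, s2}
read a: {s0, s1, s3}
read b: {s0, s1, s2}
read c: {s0, s1, s2, s3}
read b: {s0, s1, s2}
Final reachable set {s0, s1, s2} has 3 states.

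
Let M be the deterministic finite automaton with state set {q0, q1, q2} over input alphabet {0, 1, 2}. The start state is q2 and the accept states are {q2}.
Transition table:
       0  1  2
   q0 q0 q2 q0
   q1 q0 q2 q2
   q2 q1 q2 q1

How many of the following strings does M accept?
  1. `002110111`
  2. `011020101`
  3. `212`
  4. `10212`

`002110111`: accepted
`011020101`: accepted
`212`: rejected
`10212`: rejected

2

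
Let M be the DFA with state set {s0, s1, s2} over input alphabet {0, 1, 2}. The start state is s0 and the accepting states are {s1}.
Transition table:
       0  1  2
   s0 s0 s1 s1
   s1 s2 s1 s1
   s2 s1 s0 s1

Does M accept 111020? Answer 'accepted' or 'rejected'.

rejected

s0 --1--> s1
s1 --1--> s1
s1 --1--> s1
s1 --0--> s2
s2 --2--> s1
s1 --0--> s2
End in state s2, which is not an accepting state.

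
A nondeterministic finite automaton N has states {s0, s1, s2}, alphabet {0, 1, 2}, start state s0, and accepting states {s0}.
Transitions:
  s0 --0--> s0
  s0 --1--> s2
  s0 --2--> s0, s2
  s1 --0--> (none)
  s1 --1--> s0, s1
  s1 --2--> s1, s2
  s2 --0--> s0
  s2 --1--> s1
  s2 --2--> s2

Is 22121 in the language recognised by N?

accepted

Start: {s0}
read 2: {s0, s2}
read 2: {s0, s2}
read 1: {s1, s2}
read 2: {s1, s2}
read 1: {s0, s1}
Reachable ∩ accepting = {s0} — nonempty.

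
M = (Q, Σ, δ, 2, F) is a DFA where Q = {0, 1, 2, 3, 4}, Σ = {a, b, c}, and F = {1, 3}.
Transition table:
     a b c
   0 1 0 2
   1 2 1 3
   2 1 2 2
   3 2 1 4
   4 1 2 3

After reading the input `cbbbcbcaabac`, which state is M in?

2 --c--> 2
2 --b--> 2
2 --b--> 2
2 --b--> 2
2 --c--> 2
2 --b--> 2
2 --c--> 2
2 --a--> 1
1 --a--> 2
2 --b--> 2
2 --a--> 1
1 --c--> 3

3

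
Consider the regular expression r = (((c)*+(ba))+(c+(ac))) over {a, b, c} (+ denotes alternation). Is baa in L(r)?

no

Neither ((c)*+(ba)) nor (c+(ac)) matches baa.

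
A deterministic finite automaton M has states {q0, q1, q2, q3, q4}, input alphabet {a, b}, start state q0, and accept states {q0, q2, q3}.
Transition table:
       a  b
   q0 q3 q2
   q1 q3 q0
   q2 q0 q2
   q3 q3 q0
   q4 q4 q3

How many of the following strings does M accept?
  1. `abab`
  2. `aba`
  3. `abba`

`abab`: accepted
`aba`: accepted
`abba`: accepted

3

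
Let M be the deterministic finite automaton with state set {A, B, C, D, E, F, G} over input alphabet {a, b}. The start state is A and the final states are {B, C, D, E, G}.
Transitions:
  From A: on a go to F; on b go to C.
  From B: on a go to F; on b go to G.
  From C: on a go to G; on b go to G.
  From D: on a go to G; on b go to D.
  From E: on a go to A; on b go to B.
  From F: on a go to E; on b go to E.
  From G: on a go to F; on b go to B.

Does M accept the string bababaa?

rejected

A --b--> C
C --a--> G
G --b--> B
B --a--> F
F --b--> E
E --a--> A
A --a--> F
End in state F, which is not an accepting state.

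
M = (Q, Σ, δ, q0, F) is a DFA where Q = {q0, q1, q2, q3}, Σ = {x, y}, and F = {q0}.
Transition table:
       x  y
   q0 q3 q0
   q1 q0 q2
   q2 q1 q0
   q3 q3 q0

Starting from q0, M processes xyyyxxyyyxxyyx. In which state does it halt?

q0 --x--> q3
q3 --y--> q0
q0 --y--> q0
q0 --y--> q0
q0 --x--> q3
q3 --x--> q3
q3 --y--> q0
q0 --y--> q0
q0 --y--> q0
q0 --x--> q3
q3 --x--> q3
q3 --y--> q0
q0 --y--> q0
q0 --x--> q3

q3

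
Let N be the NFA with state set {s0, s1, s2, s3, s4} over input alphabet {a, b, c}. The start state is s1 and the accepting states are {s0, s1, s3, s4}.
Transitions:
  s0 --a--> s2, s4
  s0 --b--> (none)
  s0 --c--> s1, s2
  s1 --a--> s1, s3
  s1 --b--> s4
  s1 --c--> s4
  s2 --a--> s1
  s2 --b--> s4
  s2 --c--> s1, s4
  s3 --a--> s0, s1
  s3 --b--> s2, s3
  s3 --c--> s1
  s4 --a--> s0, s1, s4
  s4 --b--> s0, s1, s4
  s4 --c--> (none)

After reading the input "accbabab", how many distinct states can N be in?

5

Start: {s1}
read a: {s1, s3}
read c: {s1, s4}
read c: {s4}
read b: {s0, s1, s4}
read a: {s0, s1, s2, s3, s4}
read b: {s0, s1, s2, s3, s4}
read a: {s0, s1, s2, s3, s4}
read b: {s0, s1, s2, s3, s4}
Final reachable set {s0, s1, s2, s3, s4} has 5 states.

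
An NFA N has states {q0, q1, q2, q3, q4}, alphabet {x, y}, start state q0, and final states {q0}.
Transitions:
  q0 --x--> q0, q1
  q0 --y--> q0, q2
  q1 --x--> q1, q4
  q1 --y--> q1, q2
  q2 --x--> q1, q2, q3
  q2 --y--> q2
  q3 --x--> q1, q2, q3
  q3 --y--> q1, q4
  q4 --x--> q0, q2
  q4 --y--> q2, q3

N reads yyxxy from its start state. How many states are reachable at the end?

Start: {q0}
read y: {q0, q2}
read y: {q0, q2}
read x: {q0, q1, q2, q3}
read x: {q0, q1, q2, q3, q4}
read y: {q0, q1, q2, q3, q4}
Final reachable set {q0, q1, q2, q3, q4} has 5 states.

5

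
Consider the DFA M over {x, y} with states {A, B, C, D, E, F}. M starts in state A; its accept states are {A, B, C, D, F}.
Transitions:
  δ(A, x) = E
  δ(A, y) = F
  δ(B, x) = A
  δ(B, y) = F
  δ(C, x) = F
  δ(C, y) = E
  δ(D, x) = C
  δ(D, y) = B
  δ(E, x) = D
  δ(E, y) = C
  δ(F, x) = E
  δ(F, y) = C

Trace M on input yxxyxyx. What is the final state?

A --y--> F
F --x--> E
E --x--> D
D --y--> B
B --x--> A
A --y--> F
F --x--> E

E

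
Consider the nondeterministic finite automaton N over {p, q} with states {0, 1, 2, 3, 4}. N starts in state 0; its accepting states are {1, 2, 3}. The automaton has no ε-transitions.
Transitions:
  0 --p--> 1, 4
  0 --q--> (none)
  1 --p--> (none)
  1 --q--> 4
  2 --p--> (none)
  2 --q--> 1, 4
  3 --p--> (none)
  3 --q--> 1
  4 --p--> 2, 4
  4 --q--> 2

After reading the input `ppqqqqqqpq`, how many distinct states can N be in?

3

Start: {0}
read p: {1, 4}
read p: {2, 4}
read q: {1, 2, 4}
read q: {1, 2, 4}
read q: {1, 2, 4}
read q: {1, 2, 4}
read q: {1, 2, 4}
read q: {1, 2, 4}
read p: {2, 4}
read q: {1, 2, 4}
Final reachable set {1, 2, 4} has 3 states.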